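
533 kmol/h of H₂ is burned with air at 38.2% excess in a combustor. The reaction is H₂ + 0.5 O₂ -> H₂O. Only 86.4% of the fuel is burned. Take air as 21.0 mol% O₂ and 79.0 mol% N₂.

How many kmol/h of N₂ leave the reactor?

1390 kmol/h

Stoichiometric O₂ = 0.5 × 533 = 266.5 kmol/h; O₂ fed = 266.5 × 1.382 = 368.3 kmol/h.
N₂ fed = 368.3 × 79/21 = 1386 kmol/h.
Fuel reacted = 0.864 × 533 → ξ = 460.5 kmol/h.
Outlet (n = n₀ + ν ξ):
  H₂: 533 − 1(460.5) = 72.49
  O₂: 368.3 − 0.5(460.5) = 138
  N₂: 1386 (inert)
  H₂O: 0 + 1(460.5) = 460.5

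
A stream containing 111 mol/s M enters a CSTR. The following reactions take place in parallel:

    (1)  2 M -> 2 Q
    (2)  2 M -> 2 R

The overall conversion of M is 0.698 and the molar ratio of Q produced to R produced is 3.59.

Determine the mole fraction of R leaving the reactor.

0.152

Conversion of M: M consumed = 0.698 × 111 = 77.48 mol/s = 2ξ₁ + 2ξ₂.
Selectivity: 2ξ₁ / (2ξ₂) = 3.59 → ξ₁ = 3.59 ξ₂.
Substitute: (2·3.59 + 2) ξ₂ = 77.48 → ξ₂ = 8.44 mol/s, ξ₁ = 30.3 mol/s.
Outlet amounts (n = n₀ + Σ ν·ξ):
  M: 111 − 2(30.3) − 2(8.44) = 33.52
  Q: 0 + 2(30.3) = 60.6
  R: 0 + 2(8.44) = 16.88
Total out = 111 mol/s; y_R = 16.88 / 111 = 0.1521.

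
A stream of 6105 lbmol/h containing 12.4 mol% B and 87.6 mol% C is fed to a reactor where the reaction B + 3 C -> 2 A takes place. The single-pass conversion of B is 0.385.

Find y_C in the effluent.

B reacted = 0.385 × 757 = 291.5 lbmol/h; ν_B = −1, so ξ = 291.5/1 = 291.5 lbmol/h.
Outlet amounts (n = n₀ + ν ξ):
  B: 757 − 1(291.5) = 465.6
  C: 5348 − 3(291.5) = 4474
  A: 0 + 2(291.5) = 582.9
Total out = 5522 lbmol/h; y_C = 4474 / 5522 = 0.8101.

0.81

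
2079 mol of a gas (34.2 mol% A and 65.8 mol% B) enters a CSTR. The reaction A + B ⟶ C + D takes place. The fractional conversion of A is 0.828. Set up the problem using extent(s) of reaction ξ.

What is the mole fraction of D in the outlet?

A reacted = 0.828 × 711 = 588.7 mol; ν_A = −1, so ξ = 588.7/1 = 588.7 mol.
Outlet amounts (n = n₀ + ν ξ):
  A: 711 − 1(588.7) = 122.3
  B: 1368 − 1(588.7) = 779.3
  C: 0 + 1(588.7) = 588.7
  D: 0 + 1(588.7) = 588.7
Total out = 2079 mol; y_D = 588.7 / 2079 = 0.2832.

0.283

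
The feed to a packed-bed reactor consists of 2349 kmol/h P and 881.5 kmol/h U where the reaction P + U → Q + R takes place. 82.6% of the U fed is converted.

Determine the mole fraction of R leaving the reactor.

U reacted = 0.826 × 881.5 = 728.1 kmol/h; ν_U = −1, so ξ = 728.1/1 = 728.1 kmol/h.
Outlet amounts (n = n₀ + ν ξ):
  P: 2349 − 1(728.1) = 1621
  U: 881.5 − 1(728.1) = 153.4
  Q: 0 + 1(728.1) = 728.1
  R: 0 + 1(728.1) = 728.1
Total out = 3230 kmol/h; y_R = 728.1 / 3230 = 0.2254.

0.225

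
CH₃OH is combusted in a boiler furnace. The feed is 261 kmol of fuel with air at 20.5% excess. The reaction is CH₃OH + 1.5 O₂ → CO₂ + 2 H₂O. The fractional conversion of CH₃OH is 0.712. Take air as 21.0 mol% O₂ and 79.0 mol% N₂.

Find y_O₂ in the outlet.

0.0742

Stoichiometric O₂ = 1.5 × 261 = 391.5 kmol; O₂ fed = 391.5 × 1.205 = 471.8 kmol.
N₂ fed = 471.8 × 79/21 = 1775 kmol.
Fuel reacted = 0.712 × 261 → ξ = 185.8 kmol.
Outlet (n = n₀ + ν ξ):
  CH₃OH: 261 − 1(185.8) = 75.17
  O₂: 471.8 − 1.5(185.8) = 193
  N₂: 1775 (inert)
  CO₂: 0 + 1(185.8) = 185.8
  H₂O: 0 + 2(185.8) = 371.7
Total out = 2600 kmol; y_O₂ = 193 / 2600 = 0.07422.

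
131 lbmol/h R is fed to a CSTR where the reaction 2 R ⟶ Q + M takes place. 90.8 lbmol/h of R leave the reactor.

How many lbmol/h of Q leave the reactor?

For R: n = n₀ − 2ξ → 90.8 = 131 − 2ξ, giving ξ = 20.1 lbmol/h.
Outlet amounts (n = n₀ + ν ξ):
  R: 131 − 2(20.1) = 90.8
  Q: 0 + 1(20.1) = 20.1
  M: 0 + 1(20.1) = 20.1

20.1 lbmol/h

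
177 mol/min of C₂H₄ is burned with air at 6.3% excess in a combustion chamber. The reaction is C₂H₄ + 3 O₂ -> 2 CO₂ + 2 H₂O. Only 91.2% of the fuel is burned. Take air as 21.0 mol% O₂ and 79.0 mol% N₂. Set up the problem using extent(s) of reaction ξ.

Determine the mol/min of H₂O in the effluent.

Stoichiometric O₂ = 3 × 177 = 531 mol/min; O₂ fed = 531 × 1.063 = 564.5 mol/min.
N₂ fed = 564.5 × 79/21 = 2123 mol/min.
Fuel reacted = 0.912 × 177 → ξ = 161.4 mol/min.
Outlet (n = n₀ + ν ξ):
  C₂H₄: 177 − 1(161.4) = 15.58
  O₂: 564.5 − 3(161.4) = 80.18
  N₂: 2123 (inert)
  CO₂: 0 + 2(161.4) = 322.8
  H₂O: 0 + 2(161.4) = 322.8

323 mol/min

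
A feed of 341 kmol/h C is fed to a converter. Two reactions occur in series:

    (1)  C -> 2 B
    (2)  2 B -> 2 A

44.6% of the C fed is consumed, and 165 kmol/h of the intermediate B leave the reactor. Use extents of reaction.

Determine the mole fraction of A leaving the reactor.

0.282

Conversion of C: C consumed = 1ξ₁ = 0.446 × 341 → ξ₁ = 152.1 kmol/h.
B balance: n_B = 0 + 2ξ₁ − 2ξ₂ = 165 → ξ₂ = (2·152.1 − 165)/2 = 69.59 kmol/h.
Outlet amounts (n = n₀ + Σ ν·ξ):
  C: 341 − 1(152.1) = 188.9
  B: 0 + 2(152.1) − 2(69.59) = 165
  A: 0 + 2(69.59) = 139.2
Total out = 493.1 kmol/h; y_A = 139.2 / 493.1 = 0.2822.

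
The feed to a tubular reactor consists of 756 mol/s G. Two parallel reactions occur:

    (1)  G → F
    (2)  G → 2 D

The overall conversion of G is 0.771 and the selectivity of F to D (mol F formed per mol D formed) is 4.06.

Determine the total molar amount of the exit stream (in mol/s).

Conversion of G: G consumed = 0.771 × 756 = 582.9 mol/s = 1ξ₁ + 1ξ₂.
Selectivity: 1ξ₁ / (2ξ₂) = 4.06 → ξ₁ = 8.12 ξ₂.
Substitute: (1·8.12 + 1) ξ₂ = 582.9 → ξ₂ = 63.91 mol/s, ξ₁ = 519 mol/s.
Outlet amounts (n = n₀ + Σ ν·ξ):
  G: 756 − 1(519) − 1(63.91) = 173.1
  F: 0 + 1(519) = 519
  D: 0 + 2(63.91) = 127.8
Total out = 173.1 + 519 + 127.8 = 819.9 mol/s.

820 mol/s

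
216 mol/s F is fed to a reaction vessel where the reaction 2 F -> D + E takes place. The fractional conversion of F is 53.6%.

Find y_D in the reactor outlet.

0.268

F reacted = 0.536 × 216 = 115.8 mol/s; ν_F = −2, so ξ = 115.8/2 = 57.89 mol/s.
Outlet amounts (n = n₀ + ν ξ):
  F: 216 − 2(57.89) = 100.2
  D: 0 + 1(57.89) = 57.89
  E: 0 + 1(57.89) = 57.89
Total out = 216 mol/s; y_D = 57.89 / 216 = 0.268.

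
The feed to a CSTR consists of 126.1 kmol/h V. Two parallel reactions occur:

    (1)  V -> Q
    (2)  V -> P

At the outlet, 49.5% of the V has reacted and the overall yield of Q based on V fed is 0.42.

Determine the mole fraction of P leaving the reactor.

0.075

Yield of Q: 1ξ₁ / 126.1 = 0.42 → ξ₁ = 52.96 kmol/h.
Conversion of V: 1ξ₁ + 1ξ₂ = 0.495 × 126.1 = 62.42 → ξ₂ = 9.458 kmol/h.
Outlet amounts (n = n₀ + Σ ν·ξ):
  V: 126.1 − 1(52.96) − 1(9.458) = 63.68
  Q: 0 + 1(52.96) = 52.96
  P: 0 + 1(9.458) = 9.458
Total out = 126.1 kmol/h; y_P = 9.458 / 126.1 = 0.075.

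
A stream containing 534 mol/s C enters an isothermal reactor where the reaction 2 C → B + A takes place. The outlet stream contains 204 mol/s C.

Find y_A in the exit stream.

For C: n = n₀ − 2ξ → 204 = 534 − 2ξ, giving ξ = 165 mol/s.
Outlet amounts (n = n₀ + ν ξ):
  C: 534 − 2(165) = 204
  B: 0 + 1(165) = 165
  A: 0 + 1(165) = 165
Total out = 534 mol/s; y_A = 165 / 534 = 0.309.

0.309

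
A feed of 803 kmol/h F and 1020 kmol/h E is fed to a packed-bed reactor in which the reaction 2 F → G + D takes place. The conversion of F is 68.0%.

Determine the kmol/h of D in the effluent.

F reacted = 0.68 × 803 = 546 kmol/h; ν_F = −2, so ξ = 546/2 = 273 kmol/h.
Outlet amounts (n = n₀ + ν ξ):
  F: 803 − 2(273) = 257
  G: 0 + 1(273) = 273
  D: 0 + 1(273) = 273
  E: 1020 (inert)

273 kmol/h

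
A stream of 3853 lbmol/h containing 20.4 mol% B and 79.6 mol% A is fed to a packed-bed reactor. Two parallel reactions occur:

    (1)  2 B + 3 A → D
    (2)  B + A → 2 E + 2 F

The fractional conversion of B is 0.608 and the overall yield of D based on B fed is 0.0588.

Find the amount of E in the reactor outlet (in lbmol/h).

Yield of D: 1ξ₁ / 786 = 0.0588 → ξ₁ = 46.22 lbmol/h.
Conversion of B: 2ξ₁ + 1ξ₂ = 0.608 × 786 = 477.9 → ξ₂ = 385.5 lbmol/h.
Outlet amounts (n = n₀ + Σ ν·ξ):
  B: 786 − 2(46.22) − 1(385.5) = 308.1
  A: 3067 − 3(46.22) − 1(385.5) = 2543
  D: 0 + 1(46.22) = 46.22
  E: 0 + 2(385.5) = 770.9
  F: 0 + 2(385.5) = 770.9

771 lbmol/h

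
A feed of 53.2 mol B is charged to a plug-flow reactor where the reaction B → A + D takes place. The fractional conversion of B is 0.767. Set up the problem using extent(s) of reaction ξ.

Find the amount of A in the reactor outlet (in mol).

40.8 mol

B reacted = 0.767 × 53.2 = 40.8 mol; ν_B = −1, so ξ = 40.8/1 = 40.8 mol.
Outlet amounts (n = n₀ + ν ξ):
  B: 53.2 − 1(40.8) = 12.4
  A: 0 + 1(40.8) = 40.8
  D: 0 + 1(40.8) = 40.8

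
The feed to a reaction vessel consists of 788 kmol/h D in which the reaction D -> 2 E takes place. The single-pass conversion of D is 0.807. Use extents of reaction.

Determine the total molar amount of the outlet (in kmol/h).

D reacted = 0.807 × 788 = 635.9 kmol/h; ν_D = −1, so ξ = 635.9/1 = 635.9 kmol/h.
Outlet amounts (n = n₀ + ν ξ):
  D: 788 − 1(635.9) = 152.1
  E: 0 + 2(635.9) = 1272
Total out = 152.1 + 1272 = 1424 kmol/h.

1420 kmol/h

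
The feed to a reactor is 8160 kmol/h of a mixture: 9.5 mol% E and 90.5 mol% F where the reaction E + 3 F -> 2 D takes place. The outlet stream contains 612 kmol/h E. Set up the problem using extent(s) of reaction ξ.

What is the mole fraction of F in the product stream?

0.88

For E: n = n₀ − 1ξ → 612 = 775.2 − 1ξ, giving ξ = 163.2 kmol/h.
Outlet amounts (n = n₀ + ν ξ):
  E: 775.2 − 1(163.2) = 612
  F: 7385 − 3(163.2) = 6895
  D: 0 + 2(163.2) = 326.4
Total out = 7834 kmol/h; y_F = 6895 / 7834 = 0.8802.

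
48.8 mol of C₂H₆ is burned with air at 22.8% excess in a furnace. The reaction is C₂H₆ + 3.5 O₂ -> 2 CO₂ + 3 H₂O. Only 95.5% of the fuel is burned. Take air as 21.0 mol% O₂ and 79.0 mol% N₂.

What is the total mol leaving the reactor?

1070 mol

Stoichiometric O₂ = 3.5 × 48.8 = 170.8 mol; O₂ fed = 170.8 × 1.228 = 209.7 mol.
N₂ fed = 209.7 × 79/21 = 789 mol.
Fuel reacted = 0.955 × 48.8 → ξ = 46.6 mol.
Outlet (n = n₀ + ν ξ):
  C₂H₆: 48.8 − 1(46.6) = 2.196
  O₂: 209.7 − 3.5(46.6) = 46.63
  N₂: 789 (inert)
  CO₂: 0 + 2(46.6) = 93.21
  H₂O: 0 + 3(46.6) = 139.8
Total out = 2.196 + 46.63 + 789 + 93.21 + 139.8 = 1071 mol.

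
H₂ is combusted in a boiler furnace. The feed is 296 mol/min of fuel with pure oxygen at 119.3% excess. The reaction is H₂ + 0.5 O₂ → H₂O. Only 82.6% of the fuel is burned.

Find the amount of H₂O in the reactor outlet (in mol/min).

Stoichiometric O₂ = 0.5 × 296 = 148 mol/min; O₂ fed = 148 × 2.193 = 324.6 mol/min.
Fuel reacted = 0.826 × 296 → ξ = 244.5 mol/min.
Outlet (n = n₀ + ν ξ):
  H₂: 296 − 1(244.5) = 51.5
  O₂: 324.6 − 0.5(244.5) = 202.3
  H₂O: 0 + 1(244.5) = 244.5

244 mol/min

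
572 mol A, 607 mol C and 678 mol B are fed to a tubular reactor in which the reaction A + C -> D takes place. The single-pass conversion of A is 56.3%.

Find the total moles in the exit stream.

A reacted = 0.563 × 572 = 322 mol; ν_A = −1, so ξ = 322/1 = 322 mol.
Outlet amounts (n = n₀ + ν ξ):
  A: 572 − 1(322) = 250
  C: 607 − 1(322) = 285
  D: 0 + 1(322) = 322
  B: 678 (inert)
Total out = 250 + 285 + 322 + 678 = 1535 mol.

1530 mol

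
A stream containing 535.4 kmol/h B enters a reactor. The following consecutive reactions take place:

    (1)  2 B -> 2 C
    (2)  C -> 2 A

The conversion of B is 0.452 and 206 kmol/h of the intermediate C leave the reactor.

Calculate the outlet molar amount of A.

72 kmol/h

Conversion of B: B consumed = 2ξ₁ = 0.452 × 535.4 → ξ₁ = 121 kmol/h.
C balance: n_C = 0 + 2ξ₁ − 1ξ₂ = 206 → ξ₂ = (2·121 − 206)/1 = 36 kmol/h.
Outlet amounts (n = n₀ + Σ ν·ξ):
  B: 535.4 − 2(121) = 293.4
  C: 0 + 2(121) − 1(36) = 206
  A: 0 + 2(36) = 72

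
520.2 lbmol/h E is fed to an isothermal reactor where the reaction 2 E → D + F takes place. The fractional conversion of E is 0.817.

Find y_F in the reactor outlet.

0.408

E reacted = 0.817 × 520.2 = 425 lbmol/h; ν_E = −2, so ξ = 425/2 = 212.5 lbmol/h.
Outlet amounts (n = n₀ + ν ξ):
  E: 520.2 − 2(212.5) = 95.2
  D: 0 + 1(212.5) = 212.5
  F: 0 + 1(212.5) = 212.5
Total out = 520.2 lbmol/h; y_F = 212.5 / 520.2 = 0.4085.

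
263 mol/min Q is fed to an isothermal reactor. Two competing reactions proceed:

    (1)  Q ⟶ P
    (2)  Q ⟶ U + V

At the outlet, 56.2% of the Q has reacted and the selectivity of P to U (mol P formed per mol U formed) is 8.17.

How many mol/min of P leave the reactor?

Conversion of Q: Q consumed = 0.562 × 263 = 147.8 mol/min = 1ξ₁ + 1ξ₂.
Selectivity: 1ξ₁ / (1ξ₂) = 8.17 → ξ₁ = 8.17 ξ₂.
Substitute: (1·8.17 + 1) ξ₂ = 147.8 → ξ₂ = 16.12 mol/min, ξ₁ = 131.7 mol/min.
Outlet amounts (n = n₀ + Σ ν·ξ):
  Q: 263 − 1(131.7) − 1(16.12) = 115.2
  P: 0 + 1(131.7) = 131.7
  U: 0 + 1(16.12) = 16.12
  V: 0 + 1(16.12) = 16.12

132 mol/min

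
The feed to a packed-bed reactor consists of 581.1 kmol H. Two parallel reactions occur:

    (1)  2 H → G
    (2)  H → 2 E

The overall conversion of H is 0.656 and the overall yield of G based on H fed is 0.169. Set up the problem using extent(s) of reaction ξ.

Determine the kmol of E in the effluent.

Yield of G: 1ξ₁ / 581.1 = 0.169 → ξ₁ = 98.21 kmol.
Conversion of H: 2ξ₁ + 1ξ₂ = 0.656 × 581.1 = 381.2 → ξ₂ = 184.8 kmol.
Outlet amounts (n = n₀ + Σ ν·ξ):
  H: 581.1 − 2(98.21) − 1(184.8) = 199.9
  G: 0 + 1(98.21) = 98.21
  E: 0 + 2(184.8) = 369.6

370 kmol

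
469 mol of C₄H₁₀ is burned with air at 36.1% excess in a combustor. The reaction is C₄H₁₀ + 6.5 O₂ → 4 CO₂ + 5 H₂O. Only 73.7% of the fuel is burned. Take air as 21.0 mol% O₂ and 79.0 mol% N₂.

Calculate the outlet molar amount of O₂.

Stoichiometric O₂ = 6.5 × 469 = 3048 mol; O₂ fed = 3048 × 1.361 = 4149 mol.
N₂ fed = 4149 × 79/21 = 15610 mol.
Fuel reacted = 0.737 × 469 → ξ = 345.7 mol.
Outlet (n = n₀ + ν ξ):
  C₄H₁₀: 469 − 1(345.7) = 123.3
  O₂: 4149 − 6.5(345.7) = 1902
  N₂: 15610 (inert)
  CO₂: 0 + 4(345.7) = 1383
  H₂O: 0 + 5(345.7) = 1728

1900 mol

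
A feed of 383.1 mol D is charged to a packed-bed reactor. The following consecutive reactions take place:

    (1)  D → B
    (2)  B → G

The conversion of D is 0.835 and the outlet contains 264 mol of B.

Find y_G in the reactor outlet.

Conversion of D: D consumed = 1ξ₁ = 0.835 × 383.1 → ξ₁ = 319.9 mol.
B balance: n_B = 0 + 1ξ₁ − 1ξ₂ = 264 → ξ₂ = (1·319.9 − 264)/1 = 55.89 mol.
Outlet amounts (n = n₀ + Σ ν·ξ):
  D: 383.1 − 1(319.9) = 63.21
  B: 0 + 1(319.9) − 1(55.89) = 264
  G: 0 + 1(55.89) = 55.89
Total out = 383.1 mol; y_G = 55.89 / 383.1 = 0.1459.

0.146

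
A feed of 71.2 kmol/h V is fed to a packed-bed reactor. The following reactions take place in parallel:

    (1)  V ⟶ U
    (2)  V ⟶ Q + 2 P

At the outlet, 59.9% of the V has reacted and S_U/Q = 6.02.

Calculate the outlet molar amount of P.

12.2 kmol/h

Conversion of V: V consumed = 0.599 × 71.2 = 42.65 kmol/h = 1ξ₁ + 1ξ₂.
Selectivity: 1ξ₁ / (1ξ₂) = 6.02 → ξ₁ = 6.02 ξ₂.
Substitute: (1·6.02 + 1) ξ₂ = 42.65 → ξ₂ = 6.075 kmol/h, ξ₁ = 36.57 kmol/h.
Outlet amounts (n = n₀ + Σ ν·ξ):
  V: 71.2 − 1(36.57) − 1(6.075) = 28.55
  U: 0 + 1(36.57) = 36.57
  Q: 0 + 1(6.075) = 6.075
  P: 0 + 2(6.075) = 12.15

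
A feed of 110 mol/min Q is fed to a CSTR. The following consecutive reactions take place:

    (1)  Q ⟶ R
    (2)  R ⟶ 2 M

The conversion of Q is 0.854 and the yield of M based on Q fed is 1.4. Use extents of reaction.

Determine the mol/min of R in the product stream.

Conversion of Q: Q consumed = 1ξ₁ = 0.854 × 110 → ξ₁ = 93.94 mol/min.
Yield of M: 2ξ₂ / 110 = 1.4 → ξ₂ = 77 mol/min.
Outlet amounts (n = n₀ + Σ ν·ξ):
  Q: 110 − 1(93.94) = 16.06
  R: 0 + 1(93.94) − 1(77) = 16.94
  M: 0 + 2(77) = 154

16.9 mol/min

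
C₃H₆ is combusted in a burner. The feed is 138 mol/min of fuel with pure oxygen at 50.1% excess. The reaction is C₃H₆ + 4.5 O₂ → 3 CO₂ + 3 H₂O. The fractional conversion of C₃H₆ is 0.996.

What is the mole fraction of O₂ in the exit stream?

0.275

Stoichiometric O₂ = 4.5 × 138 = 621 mol/min; O₂ fed = 621 × 1.501 = 932.1 mol/min.
Fuel reacted = 0.996 × 138 → ξ = 137.4 mol/min.
Outlet (n = n₀ + ν ξ):
  C₃H₆: 138 − 1(137.4) = 0.552
  O₂: 932.1 − 4.5(137.4) = 313.6
  CO₂: 0 + 3(137.4) = 412.3
  H₂O: 0 + 3(137.4) = 412.3
Total out = 1139 mol/min; y_O₂ = 313.6 / 1139 = 0.2754.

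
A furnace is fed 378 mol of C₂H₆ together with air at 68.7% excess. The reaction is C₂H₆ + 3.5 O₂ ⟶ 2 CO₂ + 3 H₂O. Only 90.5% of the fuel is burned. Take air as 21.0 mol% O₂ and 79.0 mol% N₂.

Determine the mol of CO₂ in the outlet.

684 mol

Stoichiometric O₂ = 3.5 × 378 = 1323 mol; O₂ fed = 1323 × 1.687 = 2232 mol.
N₂ fed = 2232 × 79/21 = 8396 mol.
Fuel reacted = 0.905 × 378 → ξ = 342.1 mol.
Outlet (n = n₀ + ν ξ):
  C₂H₆: 378 − 1(342.1) = 35.91
  O₂: 2232 − 3.5(342.1) = 1035
  N₂: 8396 (inert)
  CO₂: 0 + 2(342.1) = 684.2
  H₂O: 0 + 3(342.1) = 1026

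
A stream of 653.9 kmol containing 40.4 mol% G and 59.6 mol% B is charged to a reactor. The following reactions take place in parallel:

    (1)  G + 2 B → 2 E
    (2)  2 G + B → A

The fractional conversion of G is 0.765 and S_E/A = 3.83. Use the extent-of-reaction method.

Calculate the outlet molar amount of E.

198 kmol

Conversion of G: G consumed = 0.765 × 264.2 = 202.1 kmol = 1ξ₁ + 2ξ₂.
Selectivity: 2ξ₁ / (1ξ₂) = 3.83 → ξ₁ = 1.915 ξ₂.
Substitute: (1·1.915 + 2) ξ₂ = 202.1 → ξ₂ = 51.62 kmol, ξ₁ = 98.85 kmol.
Outlet amounts (n = n₀ + Σ ν·ξ):
  G: 264.2 − 1(98.85) − 2(51.62) = 62.08
  B: 389.7 − 2(98.85) − 1(51.62) = 140.4
  E: 0 + 2(98.85) = 197.7
  A: 0 + 1(51.62) = 51.62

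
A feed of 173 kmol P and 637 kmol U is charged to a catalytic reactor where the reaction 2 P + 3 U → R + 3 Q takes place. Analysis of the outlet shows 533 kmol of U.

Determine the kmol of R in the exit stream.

For U: n = n₀ − 3ξ → 533 = 637 − 3ξ, giving ξ = 34.67 kmol.
Outlet amounts (n = n₀ + ν ξ):
  P: 173 − 2(34.67) = 103.7
  U: 637 − 3(34.67) = 533
  R: 0 + 1(34.67) = 34.67
  Q: 0 + 3(34.67) = 104

34.7 kmol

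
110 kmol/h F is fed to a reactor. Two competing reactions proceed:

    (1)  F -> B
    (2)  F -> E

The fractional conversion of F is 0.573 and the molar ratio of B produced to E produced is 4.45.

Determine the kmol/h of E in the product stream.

11.6 kmol/h

Conversion of F: F consumed = 0.573 × 110 = 63.03 kmol/h = 1ξ₁ + 1ξ₂.
Selectivity: 1ξ₁ / (1ξ₂) = 4.45 → ξ₁ = 4.45 ξ₂.
Substitute: (1·4.45 + 1) ξ₂ = 63.03 → ξ₂ = 11.57 kmol/h, ξ₁ = 51.46 kmol/h.
Outlet amounts (n = n₀ + Σ ν·ξ):
  F: 110 − 1(51.46) − 1(11.57) = 46.97
  B: 0 + 1(51.46) = 51.46
  E: 0 + 1(11.57) = 11.57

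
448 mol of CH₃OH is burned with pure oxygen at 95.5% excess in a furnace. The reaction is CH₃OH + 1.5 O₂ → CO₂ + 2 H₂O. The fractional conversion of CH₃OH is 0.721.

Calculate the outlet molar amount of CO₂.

323 mol

Stoichiometric O₂ = 1.5 × 448 = 672 mol; O₂ fed = 672 × 1.955 = 1314 mol.
Fuel reacted = 0.721 × 448 → ξ = 323 mol.
Outlet (n = n₀ + ν ξ):
  CH₃OH: 448 − 1(323) = 125
  O₂: 1314 − 1.5(323) = 829.2
  CO₂: 0 + 1(323) = 323
  H₂O: 0 + 2(323) = 646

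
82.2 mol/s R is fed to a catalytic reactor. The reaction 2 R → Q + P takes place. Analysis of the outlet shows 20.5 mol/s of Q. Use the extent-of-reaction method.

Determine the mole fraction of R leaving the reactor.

0.501

For Q: n = n₀ + 1ξ → 20.5 = 0 + 1ξ, giving ξ = 20.5 mol/s.
Outlet amounts (n = n₀ + ν ξ):
  R: 82.2 − 2(20.5) = 41.2
  Q: 0 + 1(20.5) = 20.5
  P: 0 + 1(20.5) = 20.5
Total out = 82.2 mol/s; y_R = 41.2 / 82.2 = 0.5012.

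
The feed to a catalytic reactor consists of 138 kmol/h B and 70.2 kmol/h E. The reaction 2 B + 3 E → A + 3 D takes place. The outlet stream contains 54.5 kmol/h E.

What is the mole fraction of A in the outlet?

For E: n = n₀ − 3ξ → 54.5 = 70.2 − 3ξ, giving ξ = 5.233 kmol/h.
Outlet amounts (n = n₀ + ν ξ):
  B: 138 − 2(5.233) = 127.5
  E: 70.2 − 3(5.233) = 54.5
  A: 0 + 1(5.233) = 5.233
  D: 0 + 3(5.233) = 15.7
Total out = 203 kmol/h; y_A = 5.233 / 203 = 0.02578.

0.0258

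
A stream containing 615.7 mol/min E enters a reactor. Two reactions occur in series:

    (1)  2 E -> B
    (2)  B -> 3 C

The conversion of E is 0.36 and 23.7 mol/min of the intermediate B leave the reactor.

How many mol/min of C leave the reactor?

Conversion of E: E consumed = 2ξ₁ = 0.36 × 615.7 → ξ₁ = 110.8 mol/min.
B balance: n_B = 0 + 1ξ₁ − 1ξ₂ = 23.7 → ξ₂ = (1·110.8 − 23.7)/1 = 87.13 mol/min.
Outlet amounts (n = n₀ + Σ ν·ξ):
  E: 615.7 − 2(110.8) = 394
  B: 0 + 1(110.8) − 1(87.13) = 23.7
  C: 0 + 3(87.13) = 261.4

261 mol/min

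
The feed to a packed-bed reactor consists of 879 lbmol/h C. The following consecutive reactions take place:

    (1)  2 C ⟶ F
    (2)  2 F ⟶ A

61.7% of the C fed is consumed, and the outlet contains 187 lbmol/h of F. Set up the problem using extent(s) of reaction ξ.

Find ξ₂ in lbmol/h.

Conversion of C: C consumed = 2ξ₁ = 0.617 × 879 → ξ₁ = 271.2 lbmol/h.
F balance: n_F = 0 + 1ξ₁ − 2ξ₂ = 187 → ξ₂ = (1·271.2 − 187)/2 = 42.09 lbmol/h.
Outlet amounts (n = n₀ + Σ ν·ξ):
  C: 879 − 2(271.2) = 336.7
  F: 0 + 1(271.2) − 2(42.09) = 187
  A: 0 + 1(42.09) = 42.09

ξ₂ = 42.1 lbmol/h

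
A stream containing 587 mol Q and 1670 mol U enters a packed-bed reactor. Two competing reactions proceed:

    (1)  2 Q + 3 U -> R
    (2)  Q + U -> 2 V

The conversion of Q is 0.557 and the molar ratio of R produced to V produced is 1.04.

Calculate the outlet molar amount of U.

1210 mol

Conversion of Q: Q consumed = 0.557 × 587 = 327 mol = 2ξ₁ + 1ξ₂.
Selectivity: 1ξ₁ / (2ξ₂) = 1.04 → ξ₁ = 2.08 ξ₂.
Substitute: (2·2.08 + 1) ξ₂ = 327 → ξ₂ = 63.36 mol, ξ₁ = 131.8 mol.
Outlet amounts (n = n₀ + Σ ν·ξ):
  Q: 587 − 2(131.8) − 1(63.36) = 260
  U: 1670 − 3(131.8) − 1(63.36) = 1211
  R: 0 + 1(131.8) = 131.8
  V: 0 + 2(63.36) = 126.7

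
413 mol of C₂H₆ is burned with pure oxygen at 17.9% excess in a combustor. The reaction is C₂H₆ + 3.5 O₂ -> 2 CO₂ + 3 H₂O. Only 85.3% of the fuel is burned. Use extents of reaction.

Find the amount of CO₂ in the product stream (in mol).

705 mol

Stoichiometric O₂ = 3.5 × 413 = 1446 mol; O₂ fed = 1446 × 1.179 = 1704 mol.
Fuel reacted = 0.853 × 413 → ξ = 352.3 mol.
Outlet (n = n₀ + ν ξ):
  C₂H₆: 413 − 1(352.3) = 60.71
  O₂: 1704 − 3.5(352.3) = 471.2
  CO₂: 0 + 2(352.3) = 704.6
  H₂O: 0 + 3(352.3) = 1057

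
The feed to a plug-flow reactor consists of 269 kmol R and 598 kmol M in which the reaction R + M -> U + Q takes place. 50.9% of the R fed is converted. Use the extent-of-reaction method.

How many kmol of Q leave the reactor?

R reacted = 0.509 × 269 = 136.9 kmol; ν_R = −1, so ξ = 136.9/1 = 136.9 kmol.
Outlet amounts (n = n₀ + ν ξ):
  R: 269 − 1(136.9) = 132.1
  M: 598 − 1(136.9) = 461.1
  U: 0 + 1(136.9) = 136.9
  Q: 0 + 1(136.9) = 136.9

137 kmol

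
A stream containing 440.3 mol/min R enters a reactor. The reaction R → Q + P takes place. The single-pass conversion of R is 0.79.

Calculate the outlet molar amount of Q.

348 mol/min

R reacted = 0.79 × 440.3 = 347.8 mol/min; ν_R = −1, so ξ = 347.8/1 = 347.8 mol/min.
Outlet amounts (n = n₀ + ν ξ):
  R: 440.3 − 1(347.8) = 92.46
  Q: 0 + 1(347.8) = 347.8
  P: 0 + 1(347.8) = 347.8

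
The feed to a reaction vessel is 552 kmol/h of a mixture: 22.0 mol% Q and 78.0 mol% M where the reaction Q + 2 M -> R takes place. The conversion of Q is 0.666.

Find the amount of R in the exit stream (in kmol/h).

Q reacted = 0.666 × 121.4 = 80.88 kmol/h; ν_Q = −1, so ξ = 80.88/1 = 80.88 kmol/h.
Outlet amounts (n = n₀ + ν ξ):
  Q: 121.4 − 1(80.88) = 40.56
  M: 430.6 − 2(80.88) = 268.8
  R: 0 + 1(80.88) = 80.88

80.9 kmol/h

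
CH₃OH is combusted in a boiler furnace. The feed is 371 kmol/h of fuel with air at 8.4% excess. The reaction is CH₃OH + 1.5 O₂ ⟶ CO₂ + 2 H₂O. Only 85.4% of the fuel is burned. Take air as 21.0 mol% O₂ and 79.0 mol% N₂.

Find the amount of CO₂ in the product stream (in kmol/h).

Stoichiometric O₂ = 1.5 × 371 = 556.5 kmol/h; O₂ fed = 556.5 × 1.084 = 603.2 kmol/h.
N₂ fed = 603.2 × 79/21 = 2269 kmol/h.
Fuel reacted = 0.854 × 371 → ξ = 316.8 kmol/h.
Outlet (n = n₀ + ν ξ):
  CH₃OH: 371 − 1(316.8) = 54.17
  O₂: 603.2 − 1.5(316.8) = 128
  N₂: 2269 (inert)
  CO₂: 0 + 1(316.8) = 316.8
  H₂O: 0 + 2(316.8) = 633.7

317 kmol/h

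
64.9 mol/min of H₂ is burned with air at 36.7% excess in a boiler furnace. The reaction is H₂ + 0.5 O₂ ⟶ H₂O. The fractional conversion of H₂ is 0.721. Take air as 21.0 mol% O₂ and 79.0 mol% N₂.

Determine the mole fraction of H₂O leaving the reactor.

0.185

Stoichiometric O₂ = 0.5 × 64.9 = 32.45 mol/min; O₂ fed = 32.45 × 1.367 = 44.36 mol/min.
N₂ fed = 44.36 × 79/21 = 166.9 mol/min.
Fuel reacted = 0.721 × 64.9 → ξ = 46.79 mol/min.
Outlet (n = n₀ + ν ξ):
  H₂: 64.9 − 1(46.79) = 18.11
  O₂: 44.36 − 0.5(46.79) = 20.96
  N₂: 166.9 (inert)
  H₂O: 0 + 1(46.79) = 46.79
Total out = 252.7 mol/min; y_H₂O = 46.79 / 252.7 = 0.1851.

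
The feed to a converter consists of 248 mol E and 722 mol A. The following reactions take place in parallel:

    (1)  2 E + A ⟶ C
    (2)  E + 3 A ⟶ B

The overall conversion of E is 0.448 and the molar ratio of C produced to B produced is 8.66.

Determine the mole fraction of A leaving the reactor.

Conversion of E: E consumed = 0.448 × 248 = 111.1 mol = 2ξ₁ + 1ξ₂.
Selectivity: 1ξ₁ / (1ξ₂) = 8.66 → ξ₁ = 8.66 ξ₂.
Substitute: (2·8.66 + 1) ξ₂ = 111.1 → ξ₂ = 6.065 mol, ξ₁ = 52.52 mol.
Outlet amounts (n = n₀ + Σ ν·ξ):
  E: 248 − 2(52.52) − 1(6.065) = 136.9
  A: 722 − 1(52.52) − 3(6.065) = 651.3
  C: 0 + 1(52.52) = 52.52
  B: 0 + 1(6.065) = 6.065
Total out = 846.8 mol; y_A = 651.3 / 846.8 = 0.7691.

0.769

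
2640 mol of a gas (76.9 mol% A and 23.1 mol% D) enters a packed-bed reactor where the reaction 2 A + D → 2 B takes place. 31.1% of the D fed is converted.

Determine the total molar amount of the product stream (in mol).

D reacted = 0.311 × 609.8 = 189.7 mol; ν_D = −1, so ξ = 189.7/1 = 189.7 mol.
Outlet amounts (n = n₀ + ν ξ):
  A: 2030 − 2(189.7) = 1651
  D: 609.8 − 1(189.7) = 420.2
  B: 0 + 2(189.7) = 379.3
Total out = 1651 + 420.2 + 379.3 = 2450 mol.

2450 mol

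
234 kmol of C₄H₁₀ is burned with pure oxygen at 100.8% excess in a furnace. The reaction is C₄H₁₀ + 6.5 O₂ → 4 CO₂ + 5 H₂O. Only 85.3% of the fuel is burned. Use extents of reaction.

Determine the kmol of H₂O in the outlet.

Stoichiometric O₂ = 6.5 × 234 = 1521 kmol; O₂ fed = 1521 × 2.008 = 3054 kmol.
Fuel reacted = 0.853 × 234 → ξ = 199.6 kmol.
Outlet (n = n₀ + ν ξ):
  C₄H₁₀: 234 − 1(199.6) = 34.4
  O₂: 3054 − 6.5(199.6) = 1757
  CO₂: 0 + 4(199.6) = 798.4
  H₂O: 0 + 5(199.6) = 998

998 kmol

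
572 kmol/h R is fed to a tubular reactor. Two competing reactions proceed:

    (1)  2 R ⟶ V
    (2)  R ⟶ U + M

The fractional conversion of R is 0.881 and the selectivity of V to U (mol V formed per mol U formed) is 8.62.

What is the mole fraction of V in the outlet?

Conversion of R: R consumed = 0.881 × 572 = 503.9 kmol/h = 2ξ₁ + 1ξ₂.
Selectivity: 1ξ₁ / (1ξ₂) = 8.62 → ξ₁ = 8.62 ξ₂.
Substitute: (2·8.62 + 1) ξ₂ = 503.9 → ξ₂ = 27.63 kmol/h, ξ₁ = 238.2 kmol/h.
Outlet amounts (n = n₀ + Σ ν·ξ):
  R: 572 − 2(238.2) − 1(27.63) = 68.07
  V: 0 + 1(238.2) = 238.2
  U: 0 + 1(27.63) = 27.63
  M: 0 + 1(27.63) = 27.63
Total out = 361.5 kmol/h; y_V = 238.2 / 361.5 = 0.6588.

0.659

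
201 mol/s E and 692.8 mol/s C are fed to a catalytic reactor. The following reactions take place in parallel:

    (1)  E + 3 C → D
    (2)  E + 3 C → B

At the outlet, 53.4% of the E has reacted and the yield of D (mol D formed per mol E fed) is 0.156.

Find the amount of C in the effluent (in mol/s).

371 mol/s

Yield of D: 1ξ₁ / 201 = 0.156 → ξ₁ = 31.36 mol/s.
Conversion of E: 1ξ₁ + 1ξ₂ = 0.534 × 201 = 107.3 → ξ₂ = 75.98 mol/s.
Outlet amounts (n = n₀ + Σ ν·ξ):
  E: 201 − 1(31.36) − 1(75.98) = 93.67
  C: 692.8 − 3(31.36) − 3(75.98) = 370.8
  D: 0 + 1(31.36) = 31.36
  B: 0 + 1(75.98) = 75.98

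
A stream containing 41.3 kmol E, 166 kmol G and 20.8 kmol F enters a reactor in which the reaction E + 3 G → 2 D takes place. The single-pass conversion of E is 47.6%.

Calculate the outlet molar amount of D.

E reacted = 0.476 × 41.3 = 19.66 kmol; ν_E = −1, so ξ = 19.66/1 = 19.66 kmol.
Outlet amounts (n = n₀ + ν ξ):
  E: 41.3 − 1(19.66) = 21.64
  G: 166 − 3(19.66) = 107
  D: 0 + 2(19.66) = 39.32
  F: 20.8 (inert)

39.3 kmol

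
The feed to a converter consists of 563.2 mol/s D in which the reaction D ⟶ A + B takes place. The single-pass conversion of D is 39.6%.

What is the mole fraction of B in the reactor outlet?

0.284

D reacted = 0.396 × 563.2 = 223 mol/s; ν_D = −1, so ξ = 223/1 = 223 mol/s.
Outlet amounts (n = n₀ + ν ξ):
  D: 563.2 − 1(223) = 340.2
  A: 0 + 1(223) = 223
  B: 0 + 1(223) = 223
Total out = 786.2 mol/s; y_B = 223 / 786.2 = 0.2837.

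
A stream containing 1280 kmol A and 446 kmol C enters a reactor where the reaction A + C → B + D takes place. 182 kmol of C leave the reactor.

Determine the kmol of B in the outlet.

For C: n = n₀ − 1ξ → 182 = 446 − 1ξ, giving ξ = 264 kmol.
Outlet amounts (n = n₀ + ν ξ):
  A: 1280 − 1(264) = 1016
  C: 446 − 1(264) = 182
  B: 0 + 1(264) = 264
  D: 0 + 1(264) = 264

264 kmol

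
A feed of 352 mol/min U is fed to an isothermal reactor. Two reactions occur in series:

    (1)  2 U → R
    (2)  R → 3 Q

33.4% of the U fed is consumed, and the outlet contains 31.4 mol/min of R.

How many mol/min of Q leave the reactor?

Conversion of U: U consumed = 2ξ₁ = 0.334 × 352 → ξ₁ = 58.78 mol/min.
R balance: n_R = 0 + 1ξ₁ − 1ξ₂ = 31.4 → ξ₂ = (1·58.78 − 31.4)/1 = 27.38 mol/min.
Outlet amounts (n = n₀ + Σ ν·ξ):
  U: 352 − 2(58.78) = 234.4
  R: 0 + 1(58.78) − 1(27.38) = 31.4
  Q: 0 + 3(27.38) = 82.15

82.2 mol/min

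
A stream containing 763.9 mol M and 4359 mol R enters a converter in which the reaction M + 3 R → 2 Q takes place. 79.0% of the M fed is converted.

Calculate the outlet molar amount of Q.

M reacted = 0.79 × 763.9 = 603.5 mol; ν_M = −1, so ξ = 603.5/1 = 603.5 mol.
Outlet amounts (n = n₀ + ν ξ):
  M: 763.9 − 1(603.5) = 160.4
  R: 4359 − 3(603.5) = 2549
  Q: 0 + 2(603.5) = 1207

1210 mol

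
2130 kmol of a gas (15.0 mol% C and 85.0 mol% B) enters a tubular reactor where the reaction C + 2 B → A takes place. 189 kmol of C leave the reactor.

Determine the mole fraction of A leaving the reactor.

For C: n = n₀ − 1ξ → 189 = 319.5 − 1ξ, giving ξ = 130.5 kmol.
Outlet amounts (n = n₀ + ν ξ):
  C: 319.5 − 1(130.5) = 189
  B: 1810 − 2(130.5) = 1550
  A: 0 + 1(130.5) = 130.5
Total out = 1869 kmol; y_A = 130.5 / 1869 = 0.06982.

0.0698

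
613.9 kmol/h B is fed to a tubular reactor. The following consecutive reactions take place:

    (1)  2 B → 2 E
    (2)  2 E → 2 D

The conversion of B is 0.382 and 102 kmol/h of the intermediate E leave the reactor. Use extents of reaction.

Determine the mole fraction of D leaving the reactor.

Conversion of B: B consumed = 2ξ₁ = 0.382 × 613.9 → ξ₁ = 117.3 kmol/h.
E balance: n_E = 0 + 2ξ₁ − 2ξ₂ = 102 → ξ₂ = (2·117.3 − 102)/2 = 66.25 kmol/h.
Outlet amounts (n = n₀ + Σ ν·ξ):
  B: 613.9 − 2(117.3) = 379.4
  E: 0 + 2(117.3) − 2(66.25) = 102
  D: 0 + 2(66.25) = 132.5
Total out = 613.9 kmol/h; y_D = 132.5 / 613.9 = 0.2158.

0.216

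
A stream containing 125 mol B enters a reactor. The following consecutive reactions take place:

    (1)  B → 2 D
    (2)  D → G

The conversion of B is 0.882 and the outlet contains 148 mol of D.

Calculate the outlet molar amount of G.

72.5 mol

Conversion of B: B consumed = 1ξ₁ = 0.882 × 125 → ξ₁ = 110.2 mol.
D balance: n_D = 0 + 2ξ₁ − 1ξ₂ = 148 → ξ₂ = (2·110.2 − 148)/1 = 72.5 mol.
Outlet amounts (n = n₀ + Σ ν·ξ):
  B: 125 − 1(110.2) = 14.75
  D: 0 + 2(110.2) − 1(72.5) = 148
  G: 0 + 1(72.5) = 72.5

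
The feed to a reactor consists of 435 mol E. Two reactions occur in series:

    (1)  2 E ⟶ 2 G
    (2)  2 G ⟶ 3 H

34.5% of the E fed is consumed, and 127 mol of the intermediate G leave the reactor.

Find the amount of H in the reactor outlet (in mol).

34.6 mol

Conversion of E: E consumed = 2ξ₁ = 0.345 × 435 → ξ₁ = 75.04 mol.
G balance: n_G = 0 + 2ξ₁ − 2ξ₂ = 127 → ξ₂ = (2·75.04 − 127)/2 = 11.54 mol.
Outlet amounts (n = n₀ + Σ ν·ξ):
  E: 435 − 2(75.04) = 284.9
  G: 0 + 2(75.04) − 2(11.54) = 127
  H: 0 + 3(11.54) = 34.61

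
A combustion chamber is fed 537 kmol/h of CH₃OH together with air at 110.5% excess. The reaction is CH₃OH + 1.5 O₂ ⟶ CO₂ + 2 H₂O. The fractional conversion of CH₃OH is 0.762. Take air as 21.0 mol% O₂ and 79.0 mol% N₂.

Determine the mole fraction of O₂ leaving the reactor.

0.123

Stoichiometric O₂ = 1.5 × 537 = 805.5 kmol/h; O₂ fed = 805.5 × 2.105 = 1696 kmol/h.
N₂ fed = 1696 × 79/21 = 6379 kmol/h.
Fuel reacted = 0.762 × 537 → ξ = 409.2 kmol/h.
Outlet (n = n₀ + ν ξ):
  CH₃OH: 537 − 1(409.2) = 127.8
  O₂: 1696 − 1.5(409.2) = 1082
  N₂: 6379 (inert)
  CO₂: 0 + 1(409.2) = 409.2
  H₂O: 0 + 2(409.2) = 818.4
Total out = 8816 kmol/h; y_O₂ = 1082 / 8816 = 0.1227.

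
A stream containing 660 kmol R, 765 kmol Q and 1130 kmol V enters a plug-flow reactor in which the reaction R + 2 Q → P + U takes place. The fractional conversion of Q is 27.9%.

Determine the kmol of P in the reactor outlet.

107 kmol

Q reacted = 0.279 × 765 = 213.4 kmol; ν_Q = −2, so ξ = 213.4/2 = 106.7 kmol.
Outlet amounts (n = n₀ + ν ξ):
  R: 660 − 1(106.7) = 553.3
  Q: 765 − 2(106.7) = 551.6
  P: 0 + 1(106.7) = 106.7
  U: 0 + 1(106.7) = 106.7
  V: 1130 (inert)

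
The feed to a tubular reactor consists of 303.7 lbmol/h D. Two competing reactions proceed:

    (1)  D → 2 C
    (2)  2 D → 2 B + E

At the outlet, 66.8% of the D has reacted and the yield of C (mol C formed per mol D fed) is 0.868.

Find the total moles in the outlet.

Yield of C: 2ξ₁ / 303.7 = 0.868 → ξ₁ = 131.8 lbmol/h.
Conversion of D: 1ξ₁ + 2ξ₂ = 0.668 × 303.7 = 202.9 → ξ₂ = 35.53 lbmol/h.
Outlet amounts (n = n₀ + Σ ν·ξ):
  D: 303.7 − 1(131.8) − 2(35.53) = 100.8
  C: 0 + 2(131.8) = 263.6
  B: 0 + 2(35.53) = 71.07
  E: 0 + 1(35.53) = 35.53
Total out = 100.8 + 263.6 + 71.07 + 35.53 = 471 lbmol/h.

471 lbmol/h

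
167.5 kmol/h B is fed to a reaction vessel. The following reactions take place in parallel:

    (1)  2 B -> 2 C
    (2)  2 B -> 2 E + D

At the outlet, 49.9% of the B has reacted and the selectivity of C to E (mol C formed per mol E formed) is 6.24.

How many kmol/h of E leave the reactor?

11.5 kmol/h

Conversion of B: B consumed = 0.499 × 167.5 = 83.58 kmol/h = 2ξ₁ + 2ξ₂.
Selectivity: 2ξ₁ / (2ξ₂) = 6.24 → ξ₁ = 6.24 ξ₂.
Substitute: (2·6.24 + 2) ξ₂ = 83.58 → ξ₂ = 5.772 kmol/h, ξ₁ = 36.02 kmol/h.
Outlet amounts (n = n₀ + Σ ν·ξ):
  B: 167.5 − 2(36.02) − 2(5.772) = 83.92
  C: 0 + 2(36.02) = 72.04
  E: 0 + 2(5.772) = 11.54
  D: 0 + 1(5.772) = 5.772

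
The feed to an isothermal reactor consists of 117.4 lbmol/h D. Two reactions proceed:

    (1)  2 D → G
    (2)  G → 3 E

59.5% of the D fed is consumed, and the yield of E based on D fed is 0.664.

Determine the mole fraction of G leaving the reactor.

0.0665

Conversion of D: D consumed = 2ξ₁ = 0.595 × 117.4 → ξ₁ = 34.93 lbmol/h.
Yield of E: 3ξ₂ / 117.4 = 0.664 → ξ₂ = 25.98 lbmol/h.
Outlet amounts (n = n₀ + Σ ν·ξ):
  D: 117.4 − 2(34.93) = 47.55
  G: 0 + 1(34.93) − 1(25.98) = 8.942
  E: 0 + 3(25.98) = 77.95
Total out = 134.4 lbmol/h; y_G = 8.942 / 134.4 = 0.06651.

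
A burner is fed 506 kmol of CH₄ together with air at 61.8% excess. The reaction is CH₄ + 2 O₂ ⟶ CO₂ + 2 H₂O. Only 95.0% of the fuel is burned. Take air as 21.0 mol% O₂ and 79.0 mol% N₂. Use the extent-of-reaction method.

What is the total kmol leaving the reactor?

8300 kmol

Stoichiometric O₂ = 2 × 506 = 1012 kmol; O₂ fed = 1012 × 1.618 = 1637 kmol.
N₂ fed = 1637 × 79/21 = 6160 kmol.
Fuel reacted = 0.95 × 506 → ξ = 480.7 kmol.
Outlet (n = n₀ + ν ξ):
  CH₄: 506 − 1(480.7) = 25.3
  O₂: 1637 − 2(480.7) = 676
  N₂: 6160 (inert)
  CO₂: 0 + 1(480.7) = 480.7
  H₂O: 0 + 2(480.7) = 961.4
Total out = 25.3 + 676 + 6160 + 480.7 + 961.4 = 8303 kmol.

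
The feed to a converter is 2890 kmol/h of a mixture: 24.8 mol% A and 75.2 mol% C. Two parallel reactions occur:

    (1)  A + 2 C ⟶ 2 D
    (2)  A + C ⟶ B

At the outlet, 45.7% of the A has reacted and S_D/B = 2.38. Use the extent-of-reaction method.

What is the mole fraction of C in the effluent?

0.651

Conversion of A: A consumed = 0.457 × 716.7 = 327.5 kmol/h = 1ξ₁ + 1ξ₂.
Selectivity: 2ξ₁ / (1ξ₂) = 2.38 → ξ₁ = 1.19 ξ₂.
Substitute: (1·1.19 + 1) ξ₂ = 327.5 → ξ₂ = 149.6 kmol/h, ξ₁ = 178 kmol/h.
Outlet amounts (n = n₀ + Σ ν·ξ):
  A: 716.7 − 1(178) − 1(149.6) = 389.2
  C: 2173 − 2(178) − 1(149.6) = 1668
  D: 0 + 2(178) = 356
  B: 0 + 1(149.6) = 149.6
Total out = 2562 kmol/h; y_C = 1668 / 2562 = 0.6508.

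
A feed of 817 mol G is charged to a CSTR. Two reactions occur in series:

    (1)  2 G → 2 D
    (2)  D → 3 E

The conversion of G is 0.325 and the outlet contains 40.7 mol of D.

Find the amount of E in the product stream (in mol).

Conversion of G: G consumed = 2ξ₁ = 0.325 × 817 → ξ₁ = 132.8 mol.
D balance: n_D = 0 + 2ξ₁ − 1ξ₂ = 40.7 → ξ₂ = (2·132.8 − 40.7)/1 = 224.8 mol.
Outlet amounts (n = n₀ + Σ ν·ξ):
  G: 817 − 2(132.8) = 551.5
  D: 0 + 2(132.8) − 1(224.8) = 40.7
  E: 0 + 3(224.8) = 674.5

674 mol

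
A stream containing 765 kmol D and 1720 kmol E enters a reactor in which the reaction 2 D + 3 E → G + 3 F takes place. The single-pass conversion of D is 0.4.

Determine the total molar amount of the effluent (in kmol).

D reacted = 0.4 × 765 = 306 kmol; ν_D = −2, so ξ = 306/2 = 153 kmol.
Outlet amounts (n = n₀ + ν ξ):
  D: 765 − 2(153) = 459
  E: 1720 − 3(153) = 1261
  G: 0 + 1(153) = 153
  F: 0 + 3(153) = 459
Total out = 459 + 1261 + 153 + 459 = 2332 kmol.

2330 kmol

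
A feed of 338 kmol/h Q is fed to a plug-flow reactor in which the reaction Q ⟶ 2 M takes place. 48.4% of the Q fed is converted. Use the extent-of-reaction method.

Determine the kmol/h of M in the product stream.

Q reacted = 0.484 × 338 = 163.6 kmol/h; ν_Q = −1, so ξ = 163.6/1 = 163.6 kmol/h.
Outlet amounts (n = n₀ + ν ξ):
  Q: 338 − 1(163.6) = 174.4
  M: 0 + 2(163.6) = 327.2

327 kmol/h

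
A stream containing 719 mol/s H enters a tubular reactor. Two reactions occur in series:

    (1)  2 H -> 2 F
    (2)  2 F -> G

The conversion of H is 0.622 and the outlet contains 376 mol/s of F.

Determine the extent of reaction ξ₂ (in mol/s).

ξ₂ = 35.6 mol/s

Conversion of H: H consumed = 2ξ₁ = 0.622 × 719 → ξ₁ = 223.6 mol/s.
F balance: n_F = 0 + 2ξ₁ − 2ξ₂ = 376 → ξ₂ = (2·223.6 − 376)/2 = 35.61 mol/s.
Outlet amounts (n = n₀ + Σ ν·ξ):
  H: 719 − 2(223.6) = 271.8
  F: 0 + 2(223.6) − 2(35.61) = 376
  G: 0 + 1(35.61) = 35.61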